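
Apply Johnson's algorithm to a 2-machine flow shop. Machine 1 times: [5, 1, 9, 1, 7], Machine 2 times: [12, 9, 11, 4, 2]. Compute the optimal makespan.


Apply Johnson's rule:
  Group 1 (a <= b): [(2, 1, 9), (4, 1, 4), (1, 5, 12), (3, 9, 11)]
  Group 2 (a > b): [(5, 7, 2)]
Optimal job order: [2, 4, 1, 3, 5]
Schedule:
  Job 2: M1 done at 1, M2 done at 10
  Job 4: M1 done at 2, M2 done at 14
  Job 1: M1 done at 7, M2 done at 26
  Job 3: M1 done at 16, M2 done at 37
  Job 5: M1 done at 23, M2 done at 39
Makespan = 39

39


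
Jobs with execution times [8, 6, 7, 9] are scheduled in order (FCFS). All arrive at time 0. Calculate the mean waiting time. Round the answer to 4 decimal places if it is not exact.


FCFS order (as given): [8, 6, 7, 9]
Waiting times:
  Job 1: wait = 0
  Job 2: wait = 8
  Job 3: wait = 14
  Job 4: wait = 21
Sum of waiting times = 43
Average waiting time = 43/4 = 10.75

10.75


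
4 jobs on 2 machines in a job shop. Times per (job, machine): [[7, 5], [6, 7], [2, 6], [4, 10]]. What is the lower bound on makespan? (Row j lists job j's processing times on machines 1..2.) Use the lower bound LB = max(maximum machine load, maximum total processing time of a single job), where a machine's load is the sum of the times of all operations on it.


Machine loads:
  Machine 1: 7 + 6 + 2 + 4 = 19
  Machine 2: 5 + 7 + 6 + 10 = 28
Max machine load = 28
Job totals:
  Job 1: 12
  Job 2: 13
  Job 3: 8
  Job 4: 14
Max job total = 14
Lower bound = max(28, 14) = 28

28


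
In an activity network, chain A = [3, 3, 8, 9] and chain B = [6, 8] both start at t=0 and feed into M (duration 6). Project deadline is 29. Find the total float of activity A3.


Forward pass: ES(A3) = sum of predecessors on chain A = 6
EF = ES + duration = 6 + 8 = 14
Backward pass: LF(M) = deadline = 29; LS(M) = 29 - 6 = 23
LF(A3) = LS(M) - sum(successors on chain A) = 23 - 9 = 14
LS = LF - duration = 14 - 8 = 6
Total float = LS - ES = 6 - 6 = 0

0


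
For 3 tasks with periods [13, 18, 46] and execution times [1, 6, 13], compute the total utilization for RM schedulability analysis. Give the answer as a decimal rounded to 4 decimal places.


Compute individual utilizations (exact fractions):
  Task 1: C/T = 1/13 (approx. 0.0769)
  Task 2: C/T = 6/18 = 1/3 (approx. 0.3333)
  Task 3: C/T = 13/46 (approx. 0.2826)
Total utilization U = 1/13 + 1/3 + 13/46 = 1243/1794
Rounded to 4 decimal places: U = 0.6929
RM (Liu & Layland) bound for 3 tasks = 0.779763; compare with U = 1243/1794 (approx. 0.692865)
U <= bound, so schedulable by RM sufficient condition.

0.6929


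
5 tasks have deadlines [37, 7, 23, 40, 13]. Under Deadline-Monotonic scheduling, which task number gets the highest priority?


Sort tasks by relative deadline (ascending):
  Task 2: deadline = 7
  Task 5: deadline = 13
  Task 3: deadline = 23
  Task 1: deadline = 37
  Task 4: deadline = 40
Priority order (highest first): [2, 5, 3, 1, 4]
Highest priority task = 2

2


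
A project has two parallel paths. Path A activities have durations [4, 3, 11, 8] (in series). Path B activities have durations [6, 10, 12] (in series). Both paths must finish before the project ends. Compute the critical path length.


Path A total = 4 + 3 + 11 + 8 = 26
Path B total = 6 + 10 + 12 = 28
Critical path = longest path = max(26, 28) = 28

28


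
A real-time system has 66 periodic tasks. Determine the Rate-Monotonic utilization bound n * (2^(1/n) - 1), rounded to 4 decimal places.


Compute 2^(1/66) = 1.0105575720
Subtract 1: 1.0105575720 - 1 = 0.0105575720
Multiply by n: 66 * 0.0105575720 = 0.6967997520
Round to 4 dp: 0.6968

0.6968


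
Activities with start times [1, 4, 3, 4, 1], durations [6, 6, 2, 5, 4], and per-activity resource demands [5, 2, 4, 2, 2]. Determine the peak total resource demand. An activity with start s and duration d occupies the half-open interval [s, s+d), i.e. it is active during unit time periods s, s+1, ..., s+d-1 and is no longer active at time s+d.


Each activity i is active on [start_i, start_i + duration_i).
Compute total resource usage per time slot:
  t=0: active resources = [], total = 0
  t=1: active resources = [5, 2], total = 7
  t=2: active resources = [5, 2], total = 7
  t=3: active resources = [5, 4, 2], total = 11
  t=4: active resources = [5, 2, 4, 2, 2], total = 15
  t=5: active resources = [5, 2, 2], total = 9
  t=6: active resources = [5, 2, 2], total = 9
  t=7: active resources = [2, 2], total = 4
  t=8: active resources = [2, 2], total = 4
  t=9: active resources = [2], total = 2
Peak resource demand = 15

15


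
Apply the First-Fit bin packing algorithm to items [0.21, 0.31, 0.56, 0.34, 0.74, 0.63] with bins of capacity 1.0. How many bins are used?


Place items sequentially using First-Fit:
  Item 0.21 -> new Bin 1
  Item 0.31 -> Bin 1 (now 0.52)
  Item 0.56 -> new Bin 2
  Item 0.34 -> Bin 1 (now 0.86)
  Item 0.74 -> new Bin 3
  Item 0.63 -> new Bin 4
Total bins used = 4

4


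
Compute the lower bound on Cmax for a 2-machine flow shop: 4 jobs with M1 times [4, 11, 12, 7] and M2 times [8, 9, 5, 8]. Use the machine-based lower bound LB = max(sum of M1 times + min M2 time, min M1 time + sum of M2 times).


LB1 = sum(M1 times) + min(M2 times) = 34 + 5 = 39
LB2 = min(M1 times) + sum(M2 times) = 4 + 30 = 34
Lower bound = max(LB1, LB2) = max(39, 34) = 39

39


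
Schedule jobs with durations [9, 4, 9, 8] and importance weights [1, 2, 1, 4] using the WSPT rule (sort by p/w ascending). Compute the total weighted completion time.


Compute p/w ratios and sort ascending (WSPT): [(4, 2), (8, 4), (9, 1), (9, 1)]
Compute weighted completion times:
  Job (p=4,w=2): C=4, w*C=2*4=8
  Job (p=8,w=4): C=12, w*C=4*12=48
  Job (p=9,w=1): C=21, w*C=1*21=21
  Job (p=9,w=1): C=30, w*C=1*30=30
Total weighted completion time = 107

107


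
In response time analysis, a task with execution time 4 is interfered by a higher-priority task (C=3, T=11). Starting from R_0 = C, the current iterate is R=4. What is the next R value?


R_next = C + ceil(R_prev / T_hp) * C_hp
ceil(4 / 11) = ceil(0.3636) = 1
Interference = 1 * 3 = 3
R_next = 4 + 3 = 7

7


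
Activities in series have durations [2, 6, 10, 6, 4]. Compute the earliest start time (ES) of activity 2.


Activity 2 starts after activities 1 through 1 complete.
Predecessor durations: [2]
ES = 2 = 2

2


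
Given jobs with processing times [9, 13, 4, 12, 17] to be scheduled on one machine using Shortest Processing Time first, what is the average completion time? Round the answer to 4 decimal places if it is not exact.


Sort jobs by processing time (SPT order): [4, 9, 12, 13, 17]
Compute completion times sequentially:
  Job 1: processing = 4, completes at 4
  Job 2: processing = 9, completes at 13
  Job 3: processing = 12, completes at 25
  Job 4: processing = 13, completes at 38
  Job 5: processing = 17, completes at 55
Sum of completion times = 135
Average completion time = 135/5 = 27.0

27.0


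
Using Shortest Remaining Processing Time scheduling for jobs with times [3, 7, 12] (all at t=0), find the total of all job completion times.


Since all jobs arrive at t=0, SRPT equals SPT ordering.
SPT order: [3, 7, 12]
Completion times:
  Job 1: p=3, C=3
  Job 2: p=7, C=10
  Job 3: p=12, C=22
Total completion time = 3 + 10 + 22 = 35

35


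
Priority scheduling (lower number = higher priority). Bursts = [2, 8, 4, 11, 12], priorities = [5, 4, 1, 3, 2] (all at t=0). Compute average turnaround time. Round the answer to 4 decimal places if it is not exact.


Sort by priority (ascending = highest first):
Order: [(1, 4), (2, 12), (3, 11), (4, 8), (5, 2)]
Completion times:
  Priority 1, burst=4, C=4
  Priority 2, burst=12, C=16
  Priority 3, burst=11, C=27
  Priority 4, burst=8, C=35
  Priority 5, burst=2, C=37
Average turnaround = 119/5 = 23.8

23.8


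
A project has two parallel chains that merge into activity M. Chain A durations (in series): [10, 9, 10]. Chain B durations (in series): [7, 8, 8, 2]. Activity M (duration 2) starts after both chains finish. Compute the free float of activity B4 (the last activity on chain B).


ES(B4) = sum of predecessors on chain B = 23
EF(B4) = ES + duration = 23 + 2 = 25
Successor of B4 is M. ES(M) = max(sum(A), sum(B)) = max(29, 25) = 29
Free float = ES(successor) - EF(current) = 29 - 25 = 4

4


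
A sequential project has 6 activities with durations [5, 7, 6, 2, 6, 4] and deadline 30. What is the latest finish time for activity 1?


LF(activity 1) = deadline - sum of successor durations
Successors: activities 2 through 6 with durations [7, 6, 2, 6, 4]
Sum of successor durations = 25
LF = 30 - 25 = 5

5


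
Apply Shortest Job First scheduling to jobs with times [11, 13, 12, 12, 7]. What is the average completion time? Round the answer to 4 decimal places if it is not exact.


SJF order (ascending): [7, 11, 12, 12, 13]
Completion times:
  Job 1: burst=7, C=7
  Job 2: burst=11, C=18
  Job 3: burst=12, C=30
  Job 4: burst=12, C=42
  Job 5: burst=13, C=55
Average completion = 152/5 = 30.4

30.4


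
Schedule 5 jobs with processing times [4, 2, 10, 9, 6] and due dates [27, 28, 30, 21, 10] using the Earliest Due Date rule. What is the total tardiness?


Sort by due date (EDD order): [(6, 10), (9, 21), (4, 27), (2, 28), (10, 30)]
Compute completion times and tardiness:
  Job 1: p=6, d=10, C=6, tardiness=max(0,6-10)=0
  Job 2: p=9, d=21, C=15, tardiness=max(0,15-21)=0
  Job 3: p=4, d=27, C=19, tardiness=max(0,19-27)=0
  Job 4: p=2, d=28, C=21, tardiness=max(0,21-28)=0
  Job 5: p=10, d=30, C=31, tardiness=max(0,31-30)=1
Total tardiness = 1

1


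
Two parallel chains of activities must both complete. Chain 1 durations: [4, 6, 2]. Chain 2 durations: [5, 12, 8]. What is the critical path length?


Path A total = 4 + 6 + 2 = 12
Path B total = 5 + 12 + 8 = 25
Critical path = longest path = max(12, 25) = 25

25


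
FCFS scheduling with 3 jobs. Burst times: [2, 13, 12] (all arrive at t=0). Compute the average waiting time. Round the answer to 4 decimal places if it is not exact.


FCFS order (as given): [2, 13, 12]
Waiting times:
  Job 1: wait = 0
  Job 2: wait = 2
  Job 3: wait = 15
Sum of waiting times = 17
Average waiting time = 17/3 = 5.6667

5.6667


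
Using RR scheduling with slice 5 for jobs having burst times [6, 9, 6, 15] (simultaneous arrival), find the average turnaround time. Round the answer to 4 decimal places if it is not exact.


Time quantum = 5
Execution trace:
  J1 runs 5 units, time = 5
  J2 runs 5 units, time = 10
  J3 runs 5 units, time = 15
  J4 runs 5 units, time = 20
  J1 runs 1 units, time = 21
  J2 runs 4 units, time = 25
  J3 runs 1 units, time = 26
  J4 runs 5 units, time = 31
  J4 runs 5 units, time = 36
Finish times: [21, 25, 26, 36]
Average turnaround = 108/4 = 27.0

27.0


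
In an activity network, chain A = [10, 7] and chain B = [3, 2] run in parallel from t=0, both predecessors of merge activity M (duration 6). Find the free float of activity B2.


ES(B2) = sum of predecessors on chain B = 3
EF(B2) = ES + duration = 3 + 2 = 5
Successor of B2 is M. ES(M) = max(sum(A), sum(B)) = max(17, 5) = 17
Free float = ES(successor) - EF(current) = 17 - 5 = 12

12


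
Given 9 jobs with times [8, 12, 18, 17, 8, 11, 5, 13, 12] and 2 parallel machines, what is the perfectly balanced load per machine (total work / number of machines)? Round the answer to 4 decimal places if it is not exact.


Total processing time = 8 + 12 + 18 + 17 + 8 + 11 + 5 + 13 + 12 = 104
Number of machines = 2
Ideal balanced load = 104 / 2 = 52.0

52.0


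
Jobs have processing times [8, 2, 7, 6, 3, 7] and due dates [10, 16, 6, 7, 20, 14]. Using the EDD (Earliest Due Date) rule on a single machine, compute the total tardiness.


Sort by due date (EDD order): [(7, 6), (6, 7), (8, 10), (7, 14), (2, 16), (3, 20)]
Compute completion times and tardiness:
  Job 1: p=7, d=6, C=7, tardiness=max(0,7-6)=1
  Job 2: p=6, d=7, C=13, tardiness=max(0,13-7)=6
  Job 3: p=8, d=10, C=21, tardiness=max(0,21-10)=11
  Job 4: p=7, d=14, C=28, tardiness=max(0,28-14)=14
  Job 5: p=2, d=16, C=30, tardiness=max(0,30-16)=14
  Job 6: p=3, d=20, C=33, tardiness=max(0,33-20)=13
Total tardiness = 59

59


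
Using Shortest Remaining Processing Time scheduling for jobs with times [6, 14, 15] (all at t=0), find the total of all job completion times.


Since all jobs arrive at t=0, SRPT equals SPT ordering.
SPT order: [6, 14, 15]
Completion times:
  Job 1: p=6, C=6
  Job 2: p=14, C=20
  Job 3: p=15, C=35
Total completion time = 6 + 20 + 35 = 61

61


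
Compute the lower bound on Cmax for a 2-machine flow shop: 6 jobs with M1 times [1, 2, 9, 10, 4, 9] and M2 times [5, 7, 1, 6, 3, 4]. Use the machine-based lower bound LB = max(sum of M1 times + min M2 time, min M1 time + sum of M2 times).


LB1 = sum(M1 times) + min(M2 times) = 35 + 1 = 36
LB2 = min(M1 times) + sum(M2 times) = 1 + 26 = 27
Lower bound = max(LB1, LB2) = max(36, 27) = 36

36


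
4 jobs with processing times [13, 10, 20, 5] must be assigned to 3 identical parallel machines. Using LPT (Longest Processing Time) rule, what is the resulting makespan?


Sort jobs in decreasing order (LPT): [20, 13, 10, 5]
Assign each job to the least loaded machine:
  Machine 1: jobs [20], load = 20
  Machine 2: jobs [13], load = 13
  Machine 3: jobs [10, 5], load = 15
Makespan = max load = 20

20


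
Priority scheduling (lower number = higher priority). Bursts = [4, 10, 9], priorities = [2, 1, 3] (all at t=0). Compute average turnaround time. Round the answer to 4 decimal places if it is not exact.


Sort by priority (ascending = highest first):
Order: [(1, 10), (2, 4), (3, 9)]
Completion times:
  Priority 1, burst=10, C=10
  Priority 2, burst=4, C=14
  Priority 3, burst=9, C=23
Average turnaround = 47/3 = 15.6667

15.6667


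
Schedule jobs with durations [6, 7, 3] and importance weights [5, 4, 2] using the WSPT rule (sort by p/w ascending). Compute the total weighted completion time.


Compute p/w ratios and sort ascending (WSPT): [(6, 5), (3, 2), (7, 4)]
Compute weighted completion times:
  Job (p=6,w=5): C=6, w*C=5*6=30
  Job (p=3,w=2): C=9, w*C=2*9=18
  Job (p=7,w=4): C=16, w*C=4*16=64
Total weighted completion time = 112

112


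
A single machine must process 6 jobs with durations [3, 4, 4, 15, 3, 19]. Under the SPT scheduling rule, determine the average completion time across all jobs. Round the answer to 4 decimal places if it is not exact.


Sort jobs by processing time (SPT order): [3, 3, 4, 4, 15, 19]
Compute completion times sequentially:
  Job 1: processing = 3, completes at 3
  Job 2: processing = 3, completes at 6
  Job 3: processing = 4, completes at 10
  Job 4: processing = 4, completes at 14
  Job 5: processing = 15, completes at 29
  Job 6: processing = 19, completes at 48
Sum of completion times = 110
Average completion time = 110/6 = 18.3333

18.3333


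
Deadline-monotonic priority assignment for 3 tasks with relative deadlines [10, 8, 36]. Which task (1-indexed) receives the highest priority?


Sort tasks by relative deadline (ascending):
  Task 2: deadline = 8
  Task 1: deadline = 10
  Task 3: deadline = 36
Priority order (highest first): [2, 1, 3]
Highest priority task = 2

2


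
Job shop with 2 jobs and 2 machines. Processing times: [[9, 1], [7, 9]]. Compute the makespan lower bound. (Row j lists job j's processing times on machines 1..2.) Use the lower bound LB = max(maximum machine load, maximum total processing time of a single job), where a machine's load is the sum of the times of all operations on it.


Machine loads:
  Machine 1: 9 + 7 = 16
  Machine 2: 1 + 9 = 10
Max machine load = 16
Job totals:
  Job 1: 10
  Job 2: 16
Max job total = 16
Lower bound = max(16, 16) = 16

16


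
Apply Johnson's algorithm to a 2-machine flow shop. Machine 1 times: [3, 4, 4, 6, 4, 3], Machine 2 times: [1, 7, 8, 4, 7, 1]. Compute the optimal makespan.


Apply Johnson's rule:
  Group 1 (a <= b): [(2, 4, 7), (3, 4, 8), (5, 4, 7)]
  Group 2 (a > b): [(4, 6, 4), (1, 3, 1), (6, 3, 1)]
Optimal job order: [2, 3, 5, 4, 1, 6]
Schedule:
  Job 2: M1 done at 4, M2 done at 11
  Job 3: M1 done at 8, M2 done at 19
  Job 5: M1 done at 12, M2 done at 26
  Job 4: M1 done at 18, M2 done at 30
  Job 1: M1 done at 21, M2 done at 31
  Job 6: M1 done at 24, M2 done at 32
Makespan = 32

32


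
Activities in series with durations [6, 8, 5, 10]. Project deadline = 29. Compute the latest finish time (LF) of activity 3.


LF(activity 3) = deadline - sum of successor durations
Successors: activities 4 through 4 with durations [10]
Sum of successor durations = 10
LF = 29 - 10 = 19

19


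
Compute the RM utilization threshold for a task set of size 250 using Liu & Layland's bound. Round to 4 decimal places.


Compute 2^(1/250) = 1.0027764359
Subtract 1: 1.0027764359 - 1 = 0.0027764359
Multiply by n: 250 * 0.0027764359 = 0.6941089750
Round to 4 dp: 0.6941

0.6941


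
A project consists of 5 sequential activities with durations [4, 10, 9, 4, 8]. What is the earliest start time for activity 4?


Activity 4 starts after activities 1 through 3 complete.
Predecessor durations: [4, 10, 9]
ES = 4 + 10 + 9 = 23

23


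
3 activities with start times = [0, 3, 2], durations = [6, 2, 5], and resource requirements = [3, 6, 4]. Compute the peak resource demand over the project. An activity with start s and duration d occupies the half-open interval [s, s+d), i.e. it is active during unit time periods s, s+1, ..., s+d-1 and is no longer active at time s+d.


Each activity i is active on [start_i, start_i + duration_i).
Compute total resource usage per time slot:
  t=0: active resources = [3], total = 3
  t=1: active resources = [3], total = 3
  t=2: active resources = [3, 4], total = 7
  t=3: active resources = [3, 6, 4], total = 13
  t=4: active resources = [3, 6, 4], total = 13
  t=5: active resources = [3, 4], total = 7
  t=6: active resources = [4], total = 4
Peak resource demand = 13

13


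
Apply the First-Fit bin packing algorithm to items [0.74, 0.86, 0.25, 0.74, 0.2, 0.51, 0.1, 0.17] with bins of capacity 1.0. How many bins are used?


Place items sequentially using First-Fit:
  Item 0.74 -> new Bin 1
  Item 0.86 -> new Bin 2
  Item 0.25 -> Bin 1 (now 0.99)
  Item 0.74 -> new Bin 3
  Item 0.2 -> Bin 3 (now 0.94)
  Item 0.51 -> new Bin 4
  Item 0.1 -> Bin 2 (now 0.96)
  Item 0.17 -> Bin 4 (now 0.68)
Total bins used = 4

4


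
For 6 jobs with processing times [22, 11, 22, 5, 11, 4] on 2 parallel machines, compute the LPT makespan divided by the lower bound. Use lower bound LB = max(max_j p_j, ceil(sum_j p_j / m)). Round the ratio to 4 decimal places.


LPT order: [22, 22, 11, 11, 5, 4]
Machine loads after assignment: [38, 37]
LPT makespan = 38
Lower bound = max(max_job, ceil(total/2)) = max(22, 38) = 38
Ratio = 38 / 38 = 1.0

1.0


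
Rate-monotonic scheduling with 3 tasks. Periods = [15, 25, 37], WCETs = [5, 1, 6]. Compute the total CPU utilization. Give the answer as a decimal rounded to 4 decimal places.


Compute individual utilizations (exact fractions):
  Task 1: C/T = 5/15 = 1/3 (approx. 0.3333)
  Task 2: C/T = 1/25 (approx. 0.04)
  Task 3: C/T = 6/37 (approx. 0.1622)
Total utilization U = 1/3 + 1/25 + 6/37 = 1486/2775
Rounded to 4 decimal places: U = 0.5355
RM (Liu & Layland) bound for 3 tasks = 0.779763; compare with U = 1486/2775 (approx. 0.535495)
U <= bound, so schedulable by RM sufficient condition.

0.5355


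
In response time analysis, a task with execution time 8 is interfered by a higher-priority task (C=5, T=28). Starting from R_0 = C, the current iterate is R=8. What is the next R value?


R_next = C + ceil(R_prev / T_hp) * C_hp
ceil(8 / 28) = ceil(0.2857) = 1
Interference = 1 * 5 = 5
R_next = 8 + 5 = 13

13


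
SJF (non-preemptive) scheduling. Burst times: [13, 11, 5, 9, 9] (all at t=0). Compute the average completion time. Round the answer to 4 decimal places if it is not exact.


SJF order (ascending): [5, 9, 9, 11, 13]
Completion times:
  Job 1: burst=5, C=5
  Job 2: burst=9, C=14
  Job 3: burst=9, C=23
  Job 4: burst=11, C=34
  Job 5: burst=13, C=47
Average completion = 123/5 = 24.6

24.6


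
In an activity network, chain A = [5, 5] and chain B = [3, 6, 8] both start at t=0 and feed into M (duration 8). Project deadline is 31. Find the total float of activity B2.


Forward pass: ES(B2) = sum of predecessors on chain B = 3
EF = ES + duration = 3 + 6 = 9
Backward pass: LF(M) = deadline = 31; LS(M) = 31 - 8 = 23
LF(B2) = LS(M) - sum(successors on chain B) = 23 - 8 = 15
LS = LF - duration = 15 - 6 = 9
Total float = LS - ES = 9 - 3 = 6

6


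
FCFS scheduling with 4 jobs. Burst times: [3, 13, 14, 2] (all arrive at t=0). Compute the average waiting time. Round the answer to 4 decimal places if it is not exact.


FCFS order (as given): [3, 13, 14, 2]
Waiting times:
  Job 1: wait = 0
  Job 2: wait = 3
  Job 3: wait = 16
  Job 4: wait = 30
Sum of waiting times = 49
Average waiting time = 49/4 = 12.25

12.25


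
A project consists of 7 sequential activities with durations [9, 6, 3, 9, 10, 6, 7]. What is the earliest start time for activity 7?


Activity 7 starts after activities 1 through 6 complete.
Predecessor durations: [9, 6, 3, 9, 10, 6]
ES = 9 + 6 + 3 + 9 + 10 + 6 = 43

43


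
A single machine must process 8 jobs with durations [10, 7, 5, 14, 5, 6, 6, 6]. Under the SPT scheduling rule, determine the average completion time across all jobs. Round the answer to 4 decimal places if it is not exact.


Sort jobs by processing time (SPT order): [5, 5, 6, 6, 6, 7, 10, 14]
Compute completion times sequentially:
  Job 1: processing = 5, completes at 5
  Job 2: processing = 5, completes at 10
  Job 3: processing = 6, completes at 16
  Job 4: processing = 6, completes at 22
  Job 5: processing = 6, completes at 28
  Job 6: processing = 7, completes at 35
  Job 7: processing = 10, completes at 45
  Job 8: processing = 14, completes at 59
Sum of completion times = 220
Average completion time = 220/8 = 27.5

27.5


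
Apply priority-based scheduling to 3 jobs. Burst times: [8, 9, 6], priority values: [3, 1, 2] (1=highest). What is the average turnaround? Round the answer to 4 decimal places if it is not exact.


Sort by priority (ascending = highest first):
Order: [(1, 9), (2, 6), (3, 8)]
Completion times:
  Priority 1, burst=9, C=9
  Priority 2, burst=6, C=15
  Priority 3, burst=8, C=23
Average turnaround = 47/3 = 15.6667

15.6667


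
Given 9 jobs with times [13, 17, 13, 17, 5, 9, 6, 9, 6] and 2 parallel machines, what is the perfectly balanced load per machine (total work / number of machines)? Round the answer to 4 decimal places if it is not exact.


Total processing time = 13 + 17 + 13 + 17 + 5 + 9 + 6 + 9 + 6 = 95
Number of machines = 2
Ideal balanced load = 95 / 2 = 47.5

47.5


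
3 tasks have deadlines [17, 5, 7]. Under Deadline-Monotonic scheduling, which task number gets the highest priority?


Sort tasks by relative deadline (ascending):
  Task 2: deadline = 5
  Task 3: deadline = 7
  Task 1: deadline = 17
Priority order (highest first): [2, 3, 1]
Highest priority task = 2

2


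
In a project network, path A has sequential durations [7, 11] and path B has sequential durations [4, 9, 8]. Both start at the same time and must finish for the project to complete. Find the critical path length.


Path A total = 7 + 11 = 18
Path B total = 4 + 9 + 8 = 21
Critical path = longest path = max(18, 21) = 21

21


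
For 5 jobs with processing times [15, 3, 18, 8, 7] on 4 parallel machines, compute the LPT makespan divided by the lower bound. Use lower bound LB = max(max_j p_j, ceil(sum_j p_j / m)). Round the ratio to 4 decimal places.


LPT order: [18, 15, 8, 7, 3]
Machine loads after assignment: [18, 15, 8, 10]
LPT makespan = 18
Lower bound = max(max_job, ceil(total/4)) = max(18, 13) = 18
Ratio = 18 / 18 = 1.0

1.0


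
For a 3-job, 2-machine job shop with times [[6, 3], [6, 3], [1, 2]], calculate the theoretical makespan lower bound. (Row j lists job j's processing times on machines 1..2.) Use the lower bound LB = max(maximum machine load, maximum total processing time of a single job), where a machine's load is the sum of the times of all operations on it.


Machine loads:
  Machine 1: 6 + 6 + 1 = 13
  Machine 2: 3 + 3 + 2 = 8
Max machine load = 13
Job totals:
  Job 1: 9
  Job 2: 9
  Job 3: 3
Max job total = 9
Lower bound = max(13, 9) = 13

13


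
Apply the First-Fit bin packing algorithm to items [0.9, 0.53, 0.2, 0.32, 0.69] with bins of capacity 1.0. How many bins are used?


Place items sequentially using First-Fit:
  Item 0.9 -> new Bin 1
  Item 0.53 -> new Bin 2
  Item 0.2 -> Bin 2 (now 0.73)
  Item 0.32 -> new Bin 3
  Item 0.69 -> new Bin 4
Total bins used = 4

4


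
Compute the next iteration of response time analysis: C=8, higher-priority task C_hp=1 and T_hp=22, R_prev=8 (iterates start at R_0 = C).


R_next = C + ceil(R_prev / T_hp) * C_hp
ceil(8 / 22) = ceil(0.3636) = 1
Interference = 1 * 1 = 1
R_next = 8 + 1 = 9

9


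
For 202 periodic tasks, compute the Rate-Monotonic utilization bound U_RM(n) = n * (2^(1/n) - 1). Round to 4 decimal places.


Compute 2^(1/202) = 1.0034373158
Subtract 1: 1.0034373158 - 1 = 0.0034373158
Multiply by n: 202 * 0.0034373158 = 0.6943377916
Round to 4 dp: 0.6943

0.6943


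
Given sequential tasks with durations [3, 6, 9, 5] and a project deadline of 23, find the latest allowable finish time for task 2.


LF(activity 2) = deadline - sum of successor durations
Successors: activities 3 through 4 with durations [9, 5]
Sum of successor durations = 14
LF = 23 - 14 = 9

9


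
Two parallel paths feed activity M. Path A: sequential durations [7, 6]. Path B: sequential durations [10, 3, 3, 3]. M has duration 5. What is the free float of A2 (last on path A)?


ES(A2) = sum of predecessors on chain A = 7
EF(A2) = ES + duration = 7 + 6 = 13
Successor of A2 is M. ES(M) = max(sum(A), sum(B)) = max(13, 19) = 19
Free float = ES(successor) - EF(current) = 19 - 13 = 6

6


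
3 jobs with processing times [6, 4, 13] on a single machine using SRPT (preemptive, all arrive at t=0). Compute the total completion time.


Since all jobs arrive at t=0, SRPT equals SPT ordering.
SPT order: [4, 6, 13]
Completion times:
  Job 1: p=4, C=4
  Job 2: p=6, C=10
  Job 3: p=13, C=23
Total completion time = 4 + 10 + 23 = 37

37


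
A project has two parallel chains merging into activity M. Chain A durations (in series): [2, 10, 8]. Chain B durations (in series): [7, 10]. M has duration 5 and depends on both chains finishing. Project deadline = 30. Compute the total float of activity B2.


Forward pass: ES(B2) = sum of predecessors on chain B = 7
EF = ES + duration = 7 + 10 = 17
Backward pass: LF(M) = deadline = 30; LS(M) = 30 - 5 = 25
LF(B2) = LS(M) - sum(successors on chain B) = 25 - 0 = 25
LS = LF - duration = 25 - 10 = 15
Total float = LS - ES = 15 - 7 = 8

8


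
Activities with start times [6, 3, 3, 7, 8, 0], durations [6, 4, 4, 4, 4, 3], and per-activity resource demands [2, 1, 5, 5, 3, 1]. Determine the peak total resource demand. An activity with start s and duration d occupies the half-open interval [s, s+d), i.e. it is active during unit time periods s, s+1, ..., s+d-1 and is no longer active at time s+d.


Each activity i is active on [start_i, start_i + duration_i).
Compute total resource usage per time slot:
  t=0: active resources = [1], total = 1
  t=1: active resources = [1], total = 1
  t=2: active resources = [1], total = 1
  t=3: active resources = [1, 5], total = 6
  t=4: active resources = [1, 5], total = 6
  t=5: active resources = [1, 5], total = 6
  t=6: active resources = [2, 1, 5], total = 8
  t=7: active resources = [2, 5], total = 7
  t=8: active resources = [2, 5, 3], total = 10
  t=9: active resources = [2, 5, 3], total = 10
  t=10: active resources = [2, 5, 3], total = 10
  t=11: active resources = [2, 3], total = 5
Peak resource demand = 10

10


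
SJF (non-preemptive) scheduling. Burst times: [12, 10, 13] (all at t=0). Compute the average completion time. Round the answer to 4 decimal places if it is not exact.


SJF order (ascending): [10, 12, 13]
Completion times:
  Job 1: burst=10, C=10
  Job 2: burst=12, C=22
  Job 3: burst=13, C=35
Average completion = 67/3 = 22.3333

22.3333


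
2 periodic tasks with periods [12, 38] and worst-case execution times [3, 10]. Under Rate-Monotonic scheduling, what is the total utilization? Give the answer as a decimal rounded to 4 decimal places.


Compute individual utilizations (exact fractions):
  Task 1: C/T = 3/12 = 1/4 (approx. 0.25)
  Task 2: C/T = 10/38 = 5/19 (approx. 0.2632)
Total utilization U = 1/4 + 5/19 = 39/76
Rounded to 4 decimal places: U = 0.5132
RM (Liu & Layland) bound for 2 tasks = 0.828427; compare with U = 39/76 (approx. 0.513158)
U <= bound, so schedulable by RM sufficient condition.

0.5132


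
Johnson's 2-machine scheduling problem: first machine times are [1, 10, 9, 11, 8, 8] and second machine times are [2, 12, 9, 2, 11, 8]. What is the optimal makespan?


Apply Johnson's rule:
  Group 1 (a <= b): [(1, 1, 2), (5, 8, 11), (6, 8, 8), (3, 9, 9), (2, 10, 12)]
  Group 2 (a > b): [(4, 11, 2)]
Optimal job order: [1, 5, 6, 3, 2, 4]
Schedule:
  Job 1: M1 done at 1, M2 done at 3
  Job 5: M1 done at 9, M2 done at 20
  Job 6: M1 done at 17, M2 done at 28
  Job 3: M1 done at 26, M2 done at 37
  Job 2: M1 done at 36, M2 done at 49
  Job 4: M1 done at 47, M2 done at 51
Makespan = 51

51


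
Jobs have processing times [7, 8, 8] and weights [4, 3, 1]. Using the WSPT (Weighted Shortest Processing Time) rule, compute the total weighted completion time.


Compute p/w ratios and sort ascending (WSPT): [(7, 4), (8, 3), (8, 1)]
Compute weighted completion times:
  Job (p=7,w=4): C=7, w*C=4*7=28
  Job (p=8,w=3): C=15, w*C=3*15=45
  Job (p=8,w=1): C=23, w*C=1*23=23
Total weighted completion time = 96

96


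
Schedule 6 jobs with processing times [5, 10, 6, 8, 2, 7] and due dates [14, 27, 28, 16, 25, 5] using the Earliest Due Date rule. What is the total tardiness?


Sort by due date (EDD order): [(7, 5), (5, 14), (8, 16), (2, 25), (10, 27), (6, 28)]
Compute completion times and tardiness:
  Job 1: p=7, d=5, C=7, tardiness=max(0,7-5)=2
  Job 2: p=5, d=14, C=12, tardiness=max(0,12-14)=0
  Job 3: p=8, d=16, C=20, tardiness=max(0,20-16)=4
  Job 4: p=2, d=25, C=22, tardiness=max(0,22-25)=0
  Job 5: p=10, d=27, C=32, tardiness=max(0,32-27)=5
  Job 6: p=6, d=28, C=38, tardiness=max(0,38-28)=10
Total tardiness = 21

21


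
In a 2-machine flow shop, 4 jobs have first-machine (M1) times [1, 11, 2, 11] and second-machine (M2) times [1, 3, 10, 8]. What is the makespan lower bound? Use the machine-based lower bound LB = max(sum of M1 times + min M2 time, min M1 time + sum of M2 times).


LB1 = sum(M1 times) + min(M2 times) = 25 + 1 = 26
LB2 = min(M1 times) + sum(M2 times) = 1 + 22 = 23
Lower bound = max(LB1, LB2) = max(26, 23) = 26

26


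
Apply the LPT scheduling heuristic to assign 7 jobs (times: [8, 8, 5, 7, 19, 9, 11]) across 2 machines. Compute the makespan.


Sort jobs in decreasing order (LPT): [19, 11, 9, 8, 8, 7, 5]
Assign each job to the least loaded machine:
  Machine 1: jobs [19, 8, 7], load = 34
  Machine 2: jobs [11, 9, 8, 5], load = 33
Makespan = max load = 34

34


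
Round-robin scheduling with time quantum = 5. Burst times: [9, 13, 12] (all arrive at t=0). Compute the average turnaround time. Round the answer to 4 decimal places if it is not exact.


Time quantum = 5
Execution trace:
  J1 runs 5 units, time = 5
  J2 runs 5 units, time = 10
  J3 runs 5 units, time = 15
  J1 runs 4 units, time = 19
  J2 runs 5 units, time = 24
  J3 runs 5 units, time = 29
  J2 runs 3 units, time = 32
  J3 runs 2 units, time = 34
Finish times: [19, 32, 34]
Average turnaround = 85/3 = 28.3333

28.3333


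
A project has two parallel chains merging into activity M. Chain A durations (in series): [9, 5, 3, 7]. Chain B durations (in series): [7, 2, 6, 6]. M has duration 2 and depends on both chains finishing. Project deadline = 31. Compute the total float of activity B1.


Forward pass: ES(B1) = sum of predecessors on chain B = 0
EF = ES + duration = 0 + 7 = 7
Backward pass: LF(M) = deadline = 31; LS(M) = 31 - 2 = 29
LF(B1) = LS(M) - sum(successors on chain B) = 29 - 14 = 15
LS = LF - duration = 15 - 7 = 8
Total float = LS - ES = 8 - 0 = 8

8


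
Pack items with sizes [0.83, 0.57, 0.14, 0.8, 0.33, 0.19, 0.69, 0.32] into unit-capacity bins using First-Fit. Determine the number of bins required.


Place items sequentially using First-Fit:
  Item 0.83 -> new Bin 1
  Item 0.57 -> new Bin 2
  Item 0.14 -> Bin 1 (now 0.97)
  Item 0.8 -> new Bin 3
  Item 0.33 -> Bin 2 (now 0.9)
  Item 0.19 -> Bin 3 (now 0.99)
  Item 0.69 -> new Bin 4
  Item 0.32 -> new Bin 5
Total bins used = 5

5


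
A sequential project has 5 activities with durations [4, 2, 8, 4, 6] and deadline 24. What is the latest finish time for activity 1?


LF(activity 1) = deadline - sum of successor durations
Successors: activities 2 through 5 with durations [2, 8, 4, 6]
Sum of successor durations = 20
LF = 24 - 20 = 4

4


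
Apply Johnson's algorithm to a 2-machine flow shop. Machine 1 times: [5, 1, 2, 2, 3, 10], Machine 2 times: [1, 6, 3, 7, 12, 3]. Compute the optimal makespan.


Apply Johnson's rule:
  Group 1 (a <= b): [(2, 1, 6), (3, 2, 3), (4, 2, 7), (5, 3, 12)]
  Group 2 (a > b): [(6, 10, 3), (1, 5, 1)]
Optimal job order: [2, 3, 4, 5, 6, 1]
Schedule:
  Job 2: M1 done at 1, M2 done at 7
  Job 3: M1 done at 3, M2 done at 10
  Job 4: M1 done at 5, M2 done at 17
  Job 5: M1 done at 8, M2 done at 29
  Job 6: M1 done at 18, M2 done at 32
  Job 1: M1 done at 23, M2 done at 33
Makespan = 33

33


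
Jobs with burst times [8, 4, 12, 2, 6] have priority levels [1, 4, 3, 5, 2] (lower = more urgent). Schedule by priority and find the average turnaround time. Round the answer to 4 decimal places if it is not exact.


Sort by priority (ascending = highest first):
Order: [(1, 8), (2, 6), (3, 12), (4, 4), (5, 2)]
Completion times:
  Priority 1, burst=8, C=8
  Priority 2, burst=6, C=14
  Priority 3, burst=12, C=26
  Priority 4, burst=4, C=30
  Priority 5, burst=2, C=32
Average turnaround = 110/5 = 22.0

22.0


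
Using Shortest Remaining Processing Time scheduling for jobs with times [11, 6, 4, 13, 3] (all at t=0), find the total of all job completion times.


Since all jobs arrive at t=0, SRPT equals SPT ordering.
SPT order: [3, 4, 6, 11, 13]
Completion times:
  Job 1: p=3, C=3
  Job 2: p=4, C=7
  Job 3: p=6, C=13
  Job 4: p=11, C=24
  Job 5: p=13, C=37
Total completion time = 3 + 7 + 13 + 24 + 37 = 84

84


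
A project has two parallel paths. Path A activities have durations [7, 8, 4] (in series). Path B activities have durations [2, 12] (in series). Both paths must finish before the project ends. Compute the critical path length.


Path A total = 7 + 8 + 4 = 19
Path B total = 2 + 12 = 14
Critical path = longest path = max(19, 14) = 19

19


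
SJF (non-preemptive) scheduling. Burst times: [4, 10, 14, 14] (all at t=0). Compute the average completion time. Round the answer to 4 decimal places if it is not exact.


SJF order (ascending): [4, 10, 14, 14]
Completion times:
  Job 1: burst=4, C=4
  Job 2: burst=10, C=14
  Job 3: burst=14, C=28
  Job 4: burst=14, C=42
Average completion = 88/4 = 22.0

22.0


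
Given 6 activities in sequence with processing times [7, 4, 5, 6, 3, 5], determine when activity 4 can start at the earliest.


Activity 4 starts after activities 1 through 3 complete.
Predecessor durations: [7, 4, 5]
ES = 7 + 4 + 5 = 16

16


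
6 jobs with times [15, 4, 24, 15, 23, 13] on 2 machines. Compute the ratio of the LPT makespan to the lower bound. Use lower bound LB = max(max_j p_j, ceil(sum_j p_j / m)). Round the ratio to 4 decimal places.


LPT order: [24, 23, 15, 15, 13, 4]
Machine loads after assignment: [43, 51]
LPT makespan = 51
Lower bound = max(max_job, ceil(total/2)) = max(24, 47) = 47
Ratio = 51 / 47 = 1.0851

1.0851


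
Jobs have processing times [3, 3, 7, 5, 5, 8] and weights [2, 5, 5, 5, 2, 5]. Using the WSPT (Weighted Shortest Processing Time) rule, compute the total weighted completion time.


Compute p/w ratios and sort ascending (WSPT): [(3, 5), (5, 5), (7, 5), (3, 2), (8, 5), (5, 2)]
Compute weighted completion times:
  Job (p=3,w=5): C=3, w*C=5*3=15
  Job (p=5,w=5): C=8, w*C=5*8=40
  Job (p=7,w=5): C=15, w*C=5*15=75
  Job (p=3,w=2): C=18, w*C=2*18=36
  Job (p=8,w=5): C=26, w*C=5*26=130
  Job (p=5,w=2): C=31, w*C=2*31=62
Total weighted completion time = 358

358


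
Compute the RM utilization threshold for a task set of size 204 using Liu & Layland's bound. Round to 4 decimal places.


Compute 2^(1/204) = 1.0034035593
Subtract 1: 1.0034035593 - 1 = 0.0034035593
Multiply by n: 204 * 0.0034035593 = 0.6943260972
Round to 4 dp: 0.6943

0.6943


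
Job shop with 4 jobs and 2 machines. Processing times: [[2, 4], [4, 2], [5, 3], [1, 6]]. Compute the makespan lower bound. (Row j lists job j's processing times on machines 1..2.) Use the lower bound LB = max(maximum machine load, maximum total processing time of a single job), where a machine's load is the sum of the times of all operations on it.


Machine loads:
  Machine 1: 2 + 4 + 5 + 1 = 12
  Machine 2: 4 + 2 + 3 + 6 = 15
Max machine load = 15
Job totals:
  Job 1: 6
  Job 2: 6
  Job 3: 8
  Job 4: 7
Max job total = 8
Lower bound = max(15, 8) = 15

15


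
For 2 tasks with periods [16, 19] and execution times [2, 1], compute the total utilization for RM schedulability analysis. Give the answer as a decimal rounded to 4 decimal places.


Compute individual utilizations (exact fractions):
  Task 1: C/T = 2/16 = 1/8 (approx. 0.125)
  Task 2: C/T = 1/19 (approx. 0.0526)
Total utilization U = 1/8 + 1/19 = 27/152
Rounded to 4 decimal places: U = 0.1776
RM (Liu & Layland) bound for 2 tasks = 0.828427; compare with U = 27/152 (approx. 0.177632)
U <= bound, so schedulable by RM sufficient condition.

0.1776


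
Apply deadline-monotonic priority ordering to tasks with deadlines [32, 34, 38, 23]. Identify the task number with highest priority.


Sort tasks by relative deadline (ascending):
  Task 4: deadline = 23
  Task 1: deadline = 32
  Task 2: deadline = 34
  Task 3: deadline = 38
Priority order (highest first): [4, 1, 2, 3]
Highest priority task = 4

4


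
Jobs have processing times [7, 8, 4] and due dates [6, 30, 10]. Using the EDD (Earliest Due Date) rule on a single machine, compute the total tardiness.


Sort by due date (EDD order): [(7, 6), (4, 10), (8, 30)]
Compute completion times and tardiness:
  Job 1: p=7, d=6, C=7, tardiness=max(0,7-6)=1
  Job 2: p=4, d=10, C=11, tardiness=max(0,11-10)=1
  Job 3: p=8, d=30, C=19, tardiness=max(0,19-30)=0
Total tardiness = 2

2


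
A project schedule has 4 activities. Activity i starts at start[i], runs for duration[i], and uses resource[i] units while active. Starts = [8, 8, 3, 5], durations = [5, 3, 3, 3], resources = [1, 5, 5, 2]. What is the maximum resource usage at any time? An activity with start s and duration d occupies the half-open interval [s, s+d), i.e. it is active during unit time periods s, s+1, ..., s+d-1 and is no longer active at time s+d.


Each activity i is active on [start_i, start_i + duration_i).
Compute total resource usage per time slot:
  t=0: active resources = [], total = 0
  t=1: active resources = [], total = 0
  t=2: active resources = [], total = 0
  t=3: active resources = [5], total = 5
  t=4: active resources = [5], total = 5
  t=5: active resources = [5, 2], total = 7
  t=6: active resources = [2], total = 2
  t=7: active resources = [2], total = 2
  t=8: active resources = [1, 5], total = 6
  t=9: active resources = [1, 5], total = 6
  t=10: active resources = [1, 5], total = 6
  t=11: active resources = [1], total = 1
  t=12: active resources = [1], total = 1
Peak resource demand = 7

7


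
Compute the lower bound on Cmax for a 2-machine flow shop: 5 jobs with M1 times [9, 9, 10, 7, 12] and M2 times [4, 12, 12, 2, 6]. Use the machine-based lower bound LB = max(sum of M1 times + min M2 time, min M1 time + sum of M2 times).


LB1 = sum(M1 times) + min(M2 times) = 47 + 2 = 49
LB2 = min(M1 times) + sum(M2 times) = 7 + 36 = 43
Lower bound = max(LB1, LB2) = max(49, 43) = 49

49
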